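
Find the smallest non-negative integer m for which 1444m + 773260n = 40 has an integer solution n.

Reduce mod 773260: 1444m ≡ 40 (mod 773260). With g = gcd(1444, 773260) = 4 dividing 40, divide through: 361m ≡ 10 (mod 193315).
Since gcd(361, 193315) = 1, m ≡ 10·(361)⁻¹ ≡ 10710 (mod 193315). Smallest non-negative: 10710.

10710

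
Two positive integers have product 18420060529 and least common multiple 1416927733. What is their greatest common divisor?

13

From gcd × lcm = mn: gcd = 18420060529 / 1416927733 = 13.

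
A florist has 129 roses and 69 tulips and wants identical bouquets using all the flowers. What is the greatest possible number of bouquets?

3

129 = 3 · 43
69 = 3 · 23
Common: 3 = 3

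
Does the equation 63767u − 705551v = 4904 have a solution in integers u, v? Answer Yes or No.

By Bézout, 63767u − 705551v = 4904 has integer solutions iff gcd(63767, 705551) | 4904.
Euclid: 705551 = 11·63767 + 4114; 63767 = 15·4114 + 2057; 4114 = 2·2057 + 0. gcd = 2057; 4904 mod 2057 = 790. No.

No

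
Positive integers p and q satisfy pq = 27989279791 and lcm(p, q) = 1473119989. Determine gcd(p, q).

From gcd × lcm = pq: gcd = 27989279791 / 1473119989 = 19.

19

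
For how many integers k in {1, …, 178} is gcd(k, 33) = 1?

33 = 3·11. Inclusion–exclusion on these primes:
178 − ⌊178/3⌋ − ⌊178/11⌋ + ⌊178/33⌋ = 108

108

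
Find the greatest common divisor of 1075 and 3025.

1075 = 5² · 43
3025 = 5² · 11²
Common: 5² = 25

25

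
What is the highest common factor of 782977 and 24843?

169

Euclid: 782977 = 31·24843 + 12844; 24843 = 1·12844 + 11999; 12844 = 1·11999 + 845; 11999 = 14·845 + 169; 845 = 5·169 + 0. Last nonzero remainder: 169.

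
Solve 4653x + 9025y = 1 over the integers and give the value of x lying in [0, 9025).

1092

Euclid: 9025 = 1·4653 + 4372; 4653 = 1·4372 + 281; 4372 = 15·281 + 157; 281 = 1·157 + 124; 157 = 1·124 + 33; 124 = 3·33 + 25; 33 = 1·25 + 8; 25 = 3·8 + 1; 8 = 8·1 + 0 → gcd = 1; 1 = 1·1.
Back-substitution yields 4653·(1092) + 9025·(-563) = 1, so one solution is x = 1092·1 = 1092, y = -563·1 = -563.
Solutions in x differ by 9025/1 = 9025; the one in [0, 9025) is 1092 mod 9025 = 1092.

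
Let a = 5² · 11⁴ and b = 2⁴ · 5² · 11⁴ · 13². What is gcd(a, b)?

min exponent per shared prime: 5² · 11⁴ = 366025

366025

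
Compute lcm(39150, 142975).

223898850

gcd first: 142975 = 3·39150 + 25525; 39150 = 1·25525 + 13625; 25525 = 1·13625 + 11900; 13625 = 1·11900 + 1725; 11900 = 6·1725 + 1550; 1725 = 1·1550 + 175; 1550 = 8·175 + 150; 175 = 1·150 + 25; 150 = 6·25 + 0 → gcd = 25
lcm = 39150·142975/gcd = 5597471250/25 = 223898850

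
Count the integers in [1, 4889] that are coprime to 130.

130 = 2·5·13. Inclusion–exclusion on these primes:
4889 − ⌊4889/2⌋ − ⌊4889/5⌋ − ⌊4889/13⌋ + ⌊4889/10⌋ + ⌊4889/26⌋ + ⌊4889/65⌋ − ⌊4889/130⌋ = 1806

1806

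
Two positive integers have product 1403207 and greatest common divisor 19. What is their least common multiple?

gcd·lcm = product, so lcm = 1403207/19 = 73853.

73853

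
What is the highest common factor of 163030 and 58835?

163030 = 2 · 5 · 7 · 17 · 137
58835 = 5 · 7 · 41²
Common: 5 · 7 = 35

35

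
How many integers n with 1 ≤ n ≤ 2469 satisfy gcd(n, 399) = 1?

Prime factors of 399: 3, 7, 19. Count integers ≤ 2469 divisible by none of them.
By inclusion–exclusion: 2469 − ⌊2469/3⌋ − ⌊2469/7⌋ − ⌊2469/19⌋ + ⌊2469/21⌋ + ⌊2469/57⌋ + ⌊2469/133⌋ − ⌊2469/399⌋ = 1337.

1337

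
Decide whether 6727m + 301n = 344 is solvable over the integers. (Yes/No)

No

By Bézout, 6727m + 301n = 344 has integer solutions iff gcd(6727, 301) | 344.
Euclid: 6727 = 22·301 + 105; 301 = 2·105 + 91; 105 = 1·91 + 14; 91 = 6·14 + 7; 14 = 2·7 + 0. gcd = 7; 344 mod 7 = 1. No.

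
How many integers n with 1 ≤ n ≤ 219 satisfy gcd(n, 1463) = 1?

162

1463 = 7·11·19. Inclusion–exclusion on these primes:
219 − ⌊219/7⌋ − ⌊219/11⌋ − ⌊219/19⌋ + ⌊219/77⌋ + ⌊219/133⌋ + ⌊219/209⌋ − ⌊219/1463⌋ = 162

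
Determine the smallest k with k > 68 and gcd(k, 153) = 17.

153 = 17·9. Any k with gcd(k, 153) = 17 is a multiple of 17, say 17s, with s coprime to 9.
Need s > 68/17, so s ≥ 5. First s ≥ 5 with gcd(s, 9) = 1 is s = 5. Thus k = 17·5 = 85.

85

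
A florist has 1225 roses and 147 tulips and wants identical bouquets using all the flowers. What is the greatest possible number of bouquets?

49

1225 = 5² · 7²
147 = 3 · 7²
Common: 7² = 49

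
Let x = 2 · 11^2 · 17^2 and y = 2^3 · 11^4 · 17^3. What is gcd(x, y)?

min exponent per shared prime: 2 · 11^2 · 17^2 = 69938

69938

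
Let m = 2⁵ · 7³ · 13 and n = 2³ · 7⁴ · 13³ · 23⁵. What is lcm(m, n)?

max exponent per prime: 2⁵ · 7⁴ · 13³ · 23⁵ = 1086454080511072

1086454080511072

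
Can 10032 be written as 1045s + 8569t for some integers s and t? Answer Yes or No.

Yes

gcd(1045, 8569): 8569 = 8·1045 + 209; 1045 = 5·209 + 0 → 209
209 divides 10032, so a solution exists.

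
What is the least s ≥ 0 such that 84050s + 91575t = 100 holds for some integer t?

791

Euclid: 91575 = 1·84050 + 7525; 84050 = 11·7525 + 1275; 7525 = 5·1275 + 1150; 1275 = 1·1150 + 125; 1150 = 9·125 + 25; 125 = 5·25 + 0 → gcd = 25; 100 = 25·4.
Back-substitution yields 84050·(-718) + 91575·(659) = 25, so one solution is s = -718·4 = -2872, t = 659·4 = 2636.
Solutions in s differ by 91575/25 = 3663; the one in [0, 3663) is -2872 mod 3663 = 791.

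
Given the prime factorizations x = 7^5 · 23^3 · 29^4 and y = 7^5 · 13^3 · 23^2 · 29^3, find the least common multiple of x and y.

max exponent per prime: 7^5 · 13^3 · 23^3 · 29^4 = 317757460989228533

317757460989228533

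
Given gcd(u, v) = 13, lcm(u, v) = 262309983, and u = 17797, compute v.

u·v = gcd·lcm = 13·262309983 = 3410029779, so v = 3410029779/17797 = 191607.

191607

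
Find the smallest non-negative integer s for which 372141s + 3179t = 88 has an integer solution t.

161

gcd(372141, 3179) = 11 (Euclid: 372141 = 117·3179 + 198; 3179 = 16·198 + 11; 198 = 18·11 + 0), and 11 | 88.
Extended Euclid: 372141·(-16) + 3179·(1873) = 11. Scale by 8: s₀ = -128.
General solution s = s₀ + 289k; reducing mod 289 gives s = 161 (and t = -18847).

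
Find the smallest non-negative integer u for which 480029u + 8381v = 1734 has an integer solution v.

8

Euclid: 480029 = 57·8381 + 2312; 8381 = 3·2312 + 1445; 2312 = 1·1445 + 867; 1445 = 1·867 + 578; 867 = 1·578 + 289; 578 = 2·289 + 0 → gcd = 289; 1734 = 289·6.
Back-substitution yields 480029·(11) + 8381·(-630) = 289, so one solution is u = 11·6 = 66, v = -630·6 = -3780.
Solutions in u differ by 8381/289 = 29; the one in [0, 29) is 66 mod 29 = 8.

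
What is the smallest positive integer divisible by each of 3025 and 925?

gcd first: 3025 = 3·925 + 250; 925 = 3·250 + 175; 250 = 1·175 + 75; 175 = 2·75 + 25; 75 = 3·25 + 0 → gcd = 25
lcm = 3025·925/gcd = 2798125/25 = 111925

111925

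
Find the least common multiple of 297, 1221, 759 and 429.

297 = 3³ · 11; 1221 = 3 · 11 · 37; 759 = 3 · 11 · 23; 429 = 3 · 11 · 13
lcm takes max exponent of each prime: 3³ · 11 · 13 · 23 · 37 = 3285711

3285711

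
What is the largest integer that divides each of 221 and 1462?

17

Euclid: 1462 = 6·221 + 136; 221 = 1·136 + 85; 136 = 1·85 + 51; 85 = 1·51 + 34; 51 = 1·34 + 17; 34 = 2·17 + 0. Last nonzero remainder: 17.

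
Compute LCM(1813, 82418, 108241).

1813 = 7² · 37; 82418 = 2 · 7² · 29²; 108241 = 7² · 47²
lcm takes max exponent of each prime: 2 · 7² · 29² · 37 · 47² = 6736270394

6736270394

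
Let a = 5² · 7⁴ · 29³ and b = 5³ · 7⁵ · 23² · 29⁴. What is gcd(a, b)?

1463949725

min exponent per shared prime: 5² · 7⁴ · 29³ = 1463949725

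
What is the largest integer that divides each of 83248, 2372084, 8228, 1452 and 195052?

484

83248 = 2⁴ · 11² · 43; 2372084 = 2² · 11² · 13² · 29; 8228 = 2² · 11² · 17; 1452 = 2² · 3 · 11²; 195052 = 2² · 11² · 13 · 31
gcd takes min exponent of each prime: 2² · 11² = 484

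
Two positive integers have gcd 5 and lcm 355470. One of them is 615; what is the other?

2890

u·v = gcd·lcm = 5·355470 = 1777350, so v = 1777350/615 = 2890.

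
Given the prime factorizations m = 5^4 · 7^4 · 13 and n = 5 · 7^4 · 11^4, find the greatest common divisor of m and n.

min exponent per shared prime: 5 · 7^4 = 12005

12005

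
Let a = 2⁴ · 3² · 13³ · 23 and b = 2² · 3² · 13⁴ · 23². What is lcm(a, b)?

2175662736

max exponent per prime: 2⁴ · 3² · 13⁴ · 23² = 2175662736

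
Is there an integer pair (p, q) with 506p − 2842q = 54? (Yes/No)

gcd(506, 2842): 2842 = 5·506 + 312; 506 = 1·312 + 194; 312 = 1·194 + 118; 194 = 1·118 + 76; 118 = 1·76 + 42; 76 = 1·42 + 34; 42 = 1·34 + 8; 34 = 4·8 + 2; 8 = 4·2 + 0 → 2
2 divides 54, so a solution exists.

Yes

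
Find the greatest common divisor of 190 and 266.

Euclid: 266 = 1·190 + 76; 190 = 2·76 + 38; 76 = 2·38 + 0. Last nonzero remainder: 38.

38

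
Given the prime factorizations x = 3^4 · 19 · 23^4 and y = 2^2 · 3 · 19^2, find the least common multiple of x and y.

max exponent per prime: 2^2 · 3^4 · 19^2 · 23^4 = 32731322724

32731322724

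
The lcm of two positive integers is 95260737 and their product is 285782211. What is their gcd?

3

gcd·lcm = product, so gcd = 285782211/95260737 = 3.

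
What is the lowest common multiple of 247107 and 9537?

gcd first: 247107 = 25·9537 + 8682; 9537 = 1·8682 + 855; 8682 = 10·855 + 132; 855 = 6·132 + 63; 132 = 2·63 + 6; 63 = 10·6 + 3; 6 = 2·3 + 0 → gcd = 3
lcm = 247107·9537/gcd = 2356659459/3 = 785553153

785553153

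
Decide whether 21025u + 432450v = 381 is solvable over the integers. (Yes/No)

gcd(21025, 432450): 432450 = 20·21025 + 11950; 21025 = 1·11950 + 9075; 11950 = 1·9075 + 2875; 9075 = 3·2875 + 450; 2875 = 6·450 + 175; 450 = 2·175 + 100; 175 = 1·100 + 75; 100 = 1·75 + 25; 75 = 3·25 + 0 → 25
25 does not divide 381, so a solution does not exist.

No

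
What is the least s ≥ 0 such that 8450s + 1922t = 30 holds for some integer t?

Euclid: 8450 = 4·1922 + 762; 1922 = 2·762 + 398; 762 = 1·398 + 364; 398 = 1·364 + 34; 364 = 10·34 + 24; 34 = 1·24 + 10; 24 = 2·10 + 4; 10 = 2·4 + 2; 4 = 2·2 + 0 → gcd = 2; 30 = 2·15.
Back-substitution yields 8450·(-396) + 1922·(1741) = 2, so one solution is s = -396·15 = -5940, t = 1741·15 = 26115.
Solutions in s differ by 1922/2 = 961; the one in [0, 961) is -5940 mod 961 = 787.

787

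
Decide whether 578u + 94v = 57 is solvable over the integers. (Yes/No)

No

gcd(578, 94): 578 = 6·94 + 14; 94 = 6·14 + 10; 14 = 1·10 + 4; 10 = 2·4 + 2; 4 = 2·2 + 0 → 2
2 does not divide 57, so a solution does not exist.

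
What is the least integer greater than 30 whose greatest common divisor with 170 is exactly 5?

Multiples of 5 above 30: 5·7, 5·8, … . Need the cofactor coprime to 170/5 = 34.
Checking s = 7, 8, … the first with gcd(s, 34) = 1 is s = 7, giving 35.

35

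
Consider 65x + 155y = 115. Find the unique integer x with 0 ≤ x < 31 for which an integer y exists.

28

gcd(65, 155) = 5 (Euclid: 155 = 2·65 + 25; 65 = 2·25 + 15; 25 = 1·15 + 10; 15 = 1·10 + 5; 10 = 2·5 + 0), and 5 | 115.
Extended Euclid: 65·(12) + 155·(-5) = 5. Scale by 23: x₀ = 276.
General solution x = x₀ + 31t; reducing mod 31 gives x = 28 (and y = -11).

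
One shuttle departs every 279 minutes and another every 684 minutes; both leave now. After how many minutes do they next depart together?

279 = 3² · 31; 684 = 2² · 3² · 19
max exponents: 2² · 3² · 19 · 31 = 21204

21204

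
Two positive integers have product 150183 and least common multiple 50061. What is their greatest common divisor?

From gcd × lcm = mn: gcd = 150183 / 50061 = 3.

3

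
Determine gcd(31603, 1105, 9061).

221

gcd(31603, 1105): 31603 = 28·1105 + 663; 1105 = 1·663 + 442; 663 = 1·442 + 221; 442 = 2·221 + 0 → 221
gcd(221, 9061): 9061 = 41·221 + 0 → 221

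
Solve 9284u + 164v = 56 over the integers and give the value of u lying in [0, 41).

35

Euclid: 9284 = 56·164 + 100; 164 = 1·100 + 64; 100 = 1·64 + 36; 64 = 1·36 + 28; 36 = 1·28 + 8; 28 = 3·8 + 4; 8 = 2·4 + 0 → gcd = 4; 56 = 4·14.
Back-substitution yields 9284·(-18) + 164·(1019) = 4, so one solution is u = -18·14 = -252, v = 1019·14 = 14266.
Solutions in u differ by 164/4 = 41; the one in [0, 41) is -252 mod 41 = 35.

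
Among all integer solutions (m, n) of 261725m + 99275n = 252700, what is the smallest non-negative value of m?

Reduce mod 99275: 261725m ≡ 252700 (mod 99275). With g = gcd(261725, 99275) = 9025 dividing 252700, divide through: 29m ≡ 28 (mod 11).
Since gcd(29, 11) = 1, m ≡ 28·(29)⁻¹ ≡ 4 (mod 11). Smallest non-negative: 4.

4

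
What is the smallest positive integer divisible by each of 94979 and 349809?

gcd first: 349809 = 3·94979 + 64872; 94979 = 1·64872 + 30107; 64872 = 2·30107 + 4658; 30107 = 6·4658 + 2159; 4658 = 2·2159 + 340; 2159 = 6·340 + 119; 340 = 2·119 + 102; 119 = 1·102 + 17; 102 = 6·17 + 0 → gcd = 17
lcm = 94979·349809/gcd = 33224509011/17 = 1954382883

1954382883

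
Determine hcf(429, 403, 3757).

429 = 3 · 11 · 13; 403 = 13 · 31; 3757 = 13 · 17²
gcd takes min exponent of each prime: 13 = 13

13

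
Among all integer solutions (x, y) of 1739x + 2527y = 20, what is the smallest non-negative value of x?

667

gcd(1739, 2527) = 1 (Euclid: 2527 = 1·1739 + 788; 1739 = 2·788 + 163; 788 = 4·163 + 136; 163 = 1·136 + 27; 136 = 5·27 + 1; 27 = 27·1 + 0), and 1 | 20.
Extended Euclid: 1739·(-93) + 2527·(64) = 1. Scale by 20: x₀ = -1860.
General solution x = x₀ + 2527t; reducing mod 2527 gives x = 667 (and y = -459).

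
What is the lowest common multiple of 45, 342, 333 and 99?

lcm(45, 342) = 45·342/gcd = 15390/9 = 1710
lcm(1710, 333) = 1710·333/gcd = 569430/9 = 63270
lcm(63270, 99) = 63270·99/gcd = 6263730/9 = 695970

695970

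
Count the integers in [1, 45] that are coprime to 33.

27

Prime factors of 33: 3, 11. Count integers ≤ 45 divisible by none of them.
By inclusion–exclusion: 45 − ⌊45/3⌋ − ⌊45/11⌋ + ⌊45/33⌋ = 27.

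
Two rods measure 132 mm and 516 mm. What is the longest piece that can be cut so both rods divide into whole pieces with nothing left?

12

132 = 2² · 3 · 11
516 = 2² · 3 · 43
Common: 2² · 3 = 12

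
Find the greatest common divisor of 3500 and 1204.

28

3500 = 2² · 5³ · 7
1204 = 2² · 7 · 43
Common: 2² · 7 = 28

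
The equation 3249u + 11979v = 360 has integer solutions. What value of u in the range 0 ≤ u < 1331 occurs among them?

Euclid: 11979 = 3·3249 + 2232; 3249 = 1·2232 + 1017; 2232 = 2·1017 + 198; 1017 = 5·198 + 27; 198 = 7·27 + 9; 27 = 3·9 + 0 → gcd = 9; 360 = 9·40.
Back-substitution yields 3249·(-424) + 11979·(115) = 9, so one solution is u = -424·40 = -16960, v = 115·40 = 4600.
Solutions in u differ by 11979/9 = 1331; the one in [0, 1331) is -16960 mod 1331 = 343.

343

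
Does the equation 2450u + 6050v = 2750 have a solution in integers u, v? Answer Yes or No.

gcd(2450, 6050): 6050 = 2·2450 + 1150; 2450 = 2·1150 + 150; 1150 = 7·150 + 100; 150 = 1·100 + 50; 100 = 2·50 + 0 → 50
50 divides 2750, so a solution exists.

Yes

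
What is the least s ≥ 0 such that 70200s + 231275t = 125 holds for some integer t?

5828

gcd(70200, 231275) = 25 (Euclid: 231275 = 3·70200 + 20675; 70200 = 3·20675 + 8175; 20675 = 2·8175 + 4325; 8175 = 1·4325 + 3850; 4325 = 1·3850 + 475; 3850 = 8·475 + 50; 475 = 9·50 + 25; 50 = 2·25 + 0), and 25 | 125.
Extended Euclid: 70200·(-4385) + 231275·(1331) = 25. Scale by 5: s₀ = -21925.
General solution s = s₀ + 9251k; reducing mod 9251 gives s = 5828 (and t = -1769).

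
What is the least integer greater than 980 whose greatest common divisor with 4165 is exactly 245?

gcd(a, 4165) = 245 forces 245 | a; write a = 245s. Then gcd(245s, 245·17) = 245·gcd(s, 17), so need gcd(s, 17) = 1.
245s > 980 gives s ≥ 5. The least s ≥ 5 coprime to 17 is 5, so a = 245·5 = 1225.

1225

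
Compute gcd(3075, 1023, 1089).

3

3075 = 3 · 5² · 41; 1023 = 3 · 11 · 31; 1089 = 3² · 11²
gcd takes min exponent of each prime: 3 = 3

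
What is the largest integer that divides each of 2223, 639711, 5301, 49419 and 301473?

171

gcd(2223, 639711): 639711 = 287·2223 + 1710; 2223 = 1·1710 + 513; 1710 = 3·513 + 171; 513 = 3·171 + 0 → 171
gcd(171, 5301): 5301 = 31·171 + 0 → 171
gcd(171, 49419): 49419 = 289·171 + 0 → 171
gcd(171, 301473): 301473 = 1763·171 + 0 → 171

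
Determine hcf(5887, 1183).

5887 = 7 · 29²
1183 = 7 · 13²
Common: 7 = 7

7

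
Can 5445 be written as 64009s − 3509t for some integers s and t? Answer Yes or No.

gcd(64009, 3509): 64009 = 18·3509 + 847; 3509 = 4·847 + 121; 847 = 7·121 + 0 → 121
121 divides 5445, so a solution exists.

Yes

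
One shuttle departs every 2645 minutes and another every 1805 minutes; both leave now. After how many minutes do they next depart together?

954845

gcd first: 2645 = 1·1805 + 840; 1805 = 2·840 + 125; 840 = 6·125 + 90; 125 = 1·90 + 35; 90 = 2·35 + 20; 35 = 1·20 + 15; 20 = 1·15 + 5; 15 = 3·5 + 0 → gcd = 5
lcm = 2645·1805/gcd = 4774225/5 = 954845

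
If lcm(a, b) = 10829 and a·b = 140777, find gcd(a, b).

13

gcd·lcm = product, so gcd = 140777/10829 = 13.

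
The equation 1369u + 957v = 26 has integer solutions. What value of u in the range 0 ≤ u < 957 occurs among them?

14

Euclid: 1369 = 1·957 + 412; 957 = 2·412 + 133; 412 = 3·133 + 13; 133 = 10·13 + 3; 13 = 4·3 + 1; 3 = 3·1 + 0 → gcd = 1; 26 = 1·26.
Back-substitution yields 1369·(295) + 957·(-422) = 1, so one solution is u = 295·26 = 7670, v = -422·26 = -10972.
Solutions in u differ by 957/1 = 957; the one in [0, 957) is 7670 mod 957 = 14.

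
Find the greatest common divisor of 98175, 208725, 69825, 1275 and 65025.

75

gcd(98175, 208725): 208725 = 2·98175 + 12375; 98175 = 7·12375 + 11550; 12375 = 1·11550 + 825; 11550 = 14·825 + 0 → 825
gcd(825, 69825): 69825 = 84·825 + 525; 825 = 1·525 + 300; 525 = 1·300 + 225; 300 = 1·225 + 75; 225 = 3·75 + 0 → 75
gcd(75, 1275): 1275 = 17·75 + 0 → 75
gcd(75, 65025): 65025 = 867·75 + 0 → 75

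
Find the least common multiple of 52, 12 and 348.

4524

52 = 2² · 13; 12 = 2² · 3; 348 = 2² · 3 · 29
lcm takes max exponent of each prime: 2² · 3 · 13 · 29 = 4524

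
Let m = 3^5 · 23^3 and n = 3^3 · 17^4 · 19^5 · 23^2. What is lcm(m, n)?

max exponent per prime: 3^5 · 17^4 · 19^5 · 23^3 = 611439472535244399

611439472535244399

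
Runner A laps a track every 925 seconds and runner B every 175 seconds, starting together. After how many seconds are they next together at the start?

6475

gcd first: 925 = 5·175 + 50; 175 = 3·50 + 25; 50 = 2·25 + 0 → gcd = 25
lcm = 925·175/gcd = 161875/25 = 6475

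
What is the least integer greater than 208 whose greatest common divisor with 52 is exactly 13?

Multiples of 13 above 208: 13·17, 13·18, … . Need the cofactor coprime to 52/13 = 4.
Checking s = 17, 18, … the first with gcd(s, 4) = 1 is s = 17, giving 221.

221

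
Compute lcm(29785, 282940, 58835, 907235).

lcm(29785, 282940) = 29785·282940/gcd = 8427367900/35 = 240781940
lcm(240781940, 58835) = 240781940·58835/gcd = 14166405439900/35 = 404754441140
lcm(404754441140, 907235) = 404754441140·907235/gcd = 367207395407647900/805 = 456158255164780

456158255164780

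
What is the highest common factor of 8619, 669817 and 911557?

17

gcd(8619, 669817): 669817 = 77·8619 + 6154; 8619 = 1·6154 + 2465; 6154 = 2·2465 + 1224; 2465 = 2·1224 + 17; 1224 = 72·17 + 0 → 17
gcd(17, 911557): 911557 = 53621·17 + 0 → 17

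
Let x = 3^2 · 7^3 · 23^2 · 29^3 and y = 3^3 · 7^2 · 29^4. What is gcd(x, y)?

10755549

min exponent per shared prime: 3^2 · 7^2 · 29^3 = 10755549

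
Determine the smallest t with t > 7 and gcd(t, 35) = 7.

14

Multiples of 7 above 7: 7·2, 7·3, … . Need the cofactor coprime to 35/7 = 5.
Checking s = 2, 3, … the first with gcd(s, 5) = 1 is s = 2, giving 14.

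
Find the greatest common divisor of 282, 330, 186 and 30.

6

gcd(282, 330): 330 = 1·282 + 48; 282 = 5·48 + 42; 48 = 1·42 + 6; 42 = 7·6 + 0 → 6
gcd(6, 186): 186 = 31·6 + 0 → 6
gcd(6, 30): 30 = 5·6 + 0 → 6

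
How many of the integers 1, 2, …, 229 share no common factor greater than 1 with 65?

170

Prime factors of 65: 5, 13. Count integers ≤ 229 divisible by none of them.
By inclusion–exclusion: 229 − ⌊229/5⌋ − ⌊229/13⌋ + ⌊229/65⌋ = 170.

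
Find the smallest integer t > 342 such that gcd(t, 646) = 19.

361

Multiples of 19 above 342: 19·19, 19·20, … . Need the cofactor coprime to 646/19 = 34.
Checking s = 19, 20, … the first with gcd(s, 34) = 1 is s = 19, giving 361.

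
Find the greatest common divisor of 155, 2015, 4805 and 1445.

155 = 5 · 31; 2015 = 5 · 13 · 31; 4805 = 5 · 31²; 1445 = 5 · 17²
gcd takes min exponent of each prime: 5 = 5

5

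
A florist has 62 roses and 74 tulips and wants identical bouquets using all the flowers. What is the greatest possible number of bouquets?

Euclid: 74 = 1·62 + 12; 62 = 5·12 + 2; 12 = 6·2 + 0. Last nonzero remainder: 2.

2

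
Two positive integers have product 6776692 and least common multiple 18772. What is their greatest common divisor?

361

From gcd × lcm = pq: gcd = 6776692 / 18772 = 361.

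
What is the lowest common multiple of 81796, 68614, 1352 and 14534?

1427994568

81796 = 2² · 11² · 13²; 68614 = 2 · 7 · 13² · 29; 1352 = 2³ · 13²; 14534 = 2 · 13² · 43
lcm takes max exponent of each prime: 2³ · 7 · 11² · 13² · 29 · 43 = 1427994568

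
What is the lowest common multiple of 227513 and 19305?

30714255

227513 = 11 · 13 · 37 · 43; 19305 = 3³ · 5 · 11 · 13
max exponents: 3³ · 5 · 11 · 13 · 37 · 43 = 30714255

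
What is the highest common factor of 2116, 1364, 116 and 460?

4

2116 = 2² · 23²; 1364 = 2² · 11 · 31; 116 = 2² · 29; 460 = 2² · 5 · 23
gcd takes min exponent of each prime: 2² = 4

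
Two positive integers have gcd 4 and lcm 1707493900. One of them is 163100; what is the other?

41876

Using mn = gcd(m,n)·lcm(m,n) = 4·1707493900 = 6829975600, we get n = 6829975600/163100 = 41876.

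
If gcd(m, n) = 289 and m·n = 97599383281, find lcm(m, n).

337714129

Since gcd(m,n)·lcm(m,n) = mn, lcm = 97599383281/289 = 337714129.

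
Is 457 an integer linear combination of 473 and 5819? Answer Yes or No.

No

By Bézout, 473x + 5819y = 457 has integer solutions iff gcd(473, 5819) | 457.
Euclid: 5819 = 12·473 + 143; 473 = 3·143 + 44; 143 = 3·44 + 11; 44 = 4·11 + 0. gcd = 11; 457 mod 11 = 6. No.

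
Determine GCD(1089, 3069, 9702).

99

gcd(1089, 3069): 3069 = 2·1089 + 891; 1089 = 1·891 + 198; 891 = 4·198 + 99; 198 = 2·99 + 0 → 99
gcd(99, 9702): 9702 = 98·99 + 0 → 99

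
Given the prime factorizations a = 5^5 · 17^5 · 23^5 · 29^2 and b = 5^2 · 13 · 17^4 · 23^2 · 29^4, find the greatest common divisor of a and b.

min exponent per shared prime: 5^2 · 17^4 · 23^2 · 29^2 = 928939354225

928939354225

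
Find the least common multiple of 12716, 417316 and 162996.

647257116

12716 = 2² · 11 · 17²; 417316 = 2² · 17² · 19²; 162996 = 2² · 3 · 17² · 47
lcm takes max exponent of each prime: 2² · 3 · 11 · 17² · 19² · 47 = 647257116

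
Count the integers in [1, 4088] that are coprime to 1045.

2818

Prime factors of 1045: 5, 11, 19. Count integers ≤ 4088 divisible by none of them.
By inclusion–exclusion: 4088 − ⌊4088/5⌋ − ⌊4088/11⌋ − ⌊4088/19⌋ + ⌊4088/55⌋ + ⌊4088/95⌋ + ⌊4088/209⌋ − ⌊4088/1045⌋ = 2818.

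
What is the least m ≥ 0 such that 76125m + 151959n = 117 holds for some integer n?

Euclid: 151959 = 1·76125 + 75834; 76125 = 1·75834 + 291; 75834 = 260·291 + 174; 291 = 1·174 + 117; 174 = 1·117 + 57; 117 = 2·57 + 3; 57 = 19·3 + 0 → gcd = 3; 117 = 3·39.
Back-substitution yields 76125·(2611) + 151959·(-1308) = 3, so one solution is m = 2611·39 = 101829, n = -1308·39 = -51012.
Solutions in m differ by 151959/3 = 50653; the one in [0, 50653) is 101829 mod 50653 = 523.

523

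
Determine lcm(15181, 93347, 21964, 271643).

14758907476

15181 = 17 · 19 · 47; 93347 = 17³ · 19; 21964 = 2² · 17² · 19; 271643 = 17 · 19 · 29²
lcm takes max exponent of each prime: 2² · 17³ · 19 · 29² · 47 = 14758907476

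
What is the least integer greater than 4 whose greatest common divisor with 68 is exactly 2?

6

68 = 2·34. Any a with gcd(a, 68) = 2 is a multiple of 2, say 2s, with s coprime to 34.
Need s > 4/2, so s ≥ 3. First s ≥ 3 with gcd(s, 34) = 1 is s = 3. Thus a = 2·3 = 6.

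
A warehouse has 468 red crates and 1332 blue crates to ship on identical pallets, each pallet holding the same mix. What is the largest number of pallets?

36

Euclid: 1332 = 2·468 + 396; 468 = 1·396 + 72; 396 = 5·72 + 36; 72 = 2·36 + 0. Last nonzero remainder: 36.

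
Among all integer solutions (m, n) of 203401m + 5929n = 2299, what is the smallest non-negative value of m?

47

gcd(203401, 5929) = 121 (Euclid: 203401 = 34·5929 + 1815; 5929 = 3·1815 + 484; 1815 = 3·484 + 363; 484 = 1·363 + 121; 363 = 3·121 + 0), and 121 | 2299.
Extended Euclid: 203401·(-13) + 5929·(446) = 121. Scale by 19: m₀ = -247.
General solution m = m₀ + 49t; reducing mod 49 gives m = 47 (and n = -1612).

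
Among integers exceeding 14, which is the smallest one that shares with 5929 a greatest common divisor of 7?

21

gcd(k, 5929) = 7 forces 7 | k; write k = 7s. Then gcd(7s, 7·847) = 7·gcd(s, 847), so need gcd(s, 847) = 1.
7s > 14 gives s ≥ 3. The least s ≥ 3 coprime to 847 is 3, so k = 7·3 = 21.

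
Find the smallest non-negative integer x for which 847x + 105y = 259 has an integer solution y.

Reduce mod 105: 847x ≡ 259 (mod 105). With g = gcd(847, 105) = 7 dividing 259, divide through: 121x ≡ 37 (mod 15).
Since gcd(121, 15) = 1, x ≡ 37·(121)⁻¹ ≡ 7 (mod 15). Smallest non-negative: 7.

7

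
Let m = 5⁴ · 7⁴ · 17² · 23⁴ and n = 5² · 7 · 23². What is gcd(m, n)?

min exponent per shared prime: 5² · 7 · 23² = 92575

92575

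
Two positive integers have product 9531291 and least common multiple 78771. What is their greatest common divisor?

121

From gcd × lcm = mn: gcd = 9531291 / 78771 = 121.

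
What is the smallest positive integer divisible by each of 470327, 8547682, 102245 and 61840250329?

2972660833315030

470327 = 11² · 13² · 23; 8547682 = 2 · 11³ · 13² · 19; 102245 = 5 · 11² · 13²; 61840250329 = 11² · 13² · 37² · 47²
lcm takes max exponent of each prime: 2 · 5 · 11³ · 13² · 19 · 23 · 37² · 47² = 2972660833315030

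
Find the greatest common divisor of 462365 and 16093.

Euclid: 462365 = 28·16093 + 11761; 16093 = 1·11761 + 4332; 11761 = 2·4332 + 3097; 4332 = 1·3097 + 1235; 3097 = 2·1235 + 627; 1235 = 1·627 + 608; 627 = 1·608 + 19; 608 = 32·19 + 0. Last nonzero remainder: 19.

19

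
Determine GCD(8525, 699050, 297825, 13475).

8525 = 5² · 11 · 31; 699050 = 2 · 5² · 11 · 31 · 41; 297825 = 3 · 5² · 11 · 19²; 13475 = 5² · 7² · 11
gcd takes min exponent of each prime: 5² · 11 = 275

275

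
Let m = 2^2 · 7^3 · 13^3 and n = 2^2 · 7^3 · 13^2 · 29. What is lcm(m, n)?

max exponent per prime: 2^2 · 7^3 · 13^3 · 29 = 87414236

87414236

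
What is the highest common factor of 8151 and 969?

Euclid: 8151 = 8·969 + 399; 969 = 2·399 + 171; 399 = 2·171 + 57; 171 = 3·57 + 0. Last nonzero remainder: 57.

57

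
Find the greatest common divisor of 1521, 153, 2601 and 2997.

1521 = 3² · 13²; 153 = 3² · 17; 2601 = 3² · 17²; 2997 = 3⁴ · 37
gcd takes min exponent of each prime: 3² = 9

9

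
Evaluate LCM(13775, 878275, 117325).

13775 = 5² · 19 · 29; 878275 = 5² · 19 · 43²; 117325 = 5² · 13 · 19²
lcm takes max exponent of each prime: 5² · 13 · 19² · 29 · 43² = 6291083825

6291083825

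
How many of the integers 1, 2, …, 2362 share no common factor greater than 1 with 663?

Prime factors of 663: 3, 13, 17. Count integers ≤ 2362 divisible by none of them.
By inclusion–exclusion: 2362 − ⌊2362/3⌋ − ⌊2362/13⌋ − ⌊2362/17⌋ + ⌊2362/39⌋ + ⌊2362/51⌋ + ⌊2362/221⌋ − ⌊2362/663⌋ = 1369.

1369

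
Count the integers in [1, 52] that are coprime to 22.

24

Prime factors of 22: 2, 11. Count integers ≤ 52 divisible by none of them.
By inclusion–exclusion: 52 − ⌊52/2⌋ − ⌊52/11⌋ + ⌊52/22⌋ = 24.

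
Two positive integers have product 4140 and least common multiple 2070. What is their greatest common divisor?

gcd·lcm = product, so gcd = 4140/2070 = 2.

2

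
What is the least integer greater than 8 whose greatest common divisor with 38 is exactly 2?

10

gcd(k, 38) = 2 forces 2 | k; write k = 2s. Then gcd(2s, 2·19) = 2·gcd(s, 19), so need gcd(s, 19) = 1.
2s > 8 gives s ≥ 5. The least s ≥ 5 coprime to 19 is 5, so k = 2·5 = 10.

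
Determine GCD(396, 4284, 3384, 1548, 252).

396 = 2² · 3² · 11; 4284 = 2² · 3² · 7 · 17; 3384 = 2³ · 3² · 47; 1548 = 2² · 3² · 43; 252 = 2² · 3² · 7
gcd takes min exponent of each prime: 2² · 3² = 36

36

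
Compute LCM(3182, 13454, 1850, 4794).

1282713441450

3182 = 2 · 37 · 43; 13454 = 2 · 7 · 31²; 1850 = 2 · 5² · 37; 4794 = 2 · 3 · 17 · 47
lcm takes max exponent of each prime: 2 · 3 · 5² · 7 · 17 · 31² · 37 · 43 · 47 = 1282713441450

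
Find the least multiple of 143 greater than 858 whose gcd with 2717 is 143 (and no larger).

1001

2717 = 143·19. Any k with gcd(k, 2717) = 143 is a multiple of 143, say 143s, with s coprime to 19.
Need s > 858/143, so s ≥ 7. First s ≥ 7 with gcd(s, 19) = 1 is s = 7. Thus k = 143·7 = 1001.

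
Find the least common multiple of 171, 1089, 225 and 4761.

273638475

lcm(171, 1089) = 171·1089/gcd = 186219/9 = 20691
lcm(20691, 225) = 20691·225/gcd = 4655475/9 = 517275
lcm(517275, 4761) = 517275·4761/gcd = 2462746275/9 = 273638475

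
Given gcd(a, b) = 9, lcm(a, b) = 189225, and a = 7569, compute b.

Using ab = gcd(a,b)·lcm(a,b) = 9·189225 = 1703025, we get b = 1703025/7569 = 225.

225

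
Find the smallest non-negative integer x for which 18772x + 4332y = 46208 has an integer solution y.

gcd(18772, 4332) = 1444 (Euclid: 18772 = 4·4332 + 1444; 4332 = 3·1444 + 0), and 1444 | 46208.
Extended Euclid: 18772·(1) + 4332·(-4) = 1444. Scale by 32: x₀ = 32.
General solution x = x₀ + 3t; reducing mod 3 gives x = 2 (and y = 2).

2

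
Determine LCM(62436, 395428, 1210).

5931420

lcm(62436, 395428) = 62436·395428/gcd = 24688942608/20812 = 1186284
lcm(1186284, 1210) = 1186284·1210/gcd = 1435403640/242 = 5931420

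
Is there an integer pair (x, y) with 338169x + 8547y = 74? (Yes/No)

By Bézout, 338169x + 8547y = 74 has integer solutions iff gcd(338169, 8547) | 74.
Euclid: 338169 = 39·8547 + 4836; 8547 = 1·4836 + 3711; 4836 = 1·3711 + 1125; 3711 = 3·1125 + 336; 1125 = 3·336 + 117; 336 = 2·117 + 102; 117 = 1·102 + 15; 102 = 6·15 + 12; 15 = 1·12 + 3; 12 = 4·3 + 0. gcd = 3; 74 mod 3 = 2. No.

No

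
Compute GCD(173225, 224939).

169

Euclid: 224939 = 1·173225 + 51714; 173225 = 3·51714 + 18083; 51714 = 2·18083 + 15548; 18083 = 1·15548 + 2535; 15548 = 6·2535 + 338; 2535 = 7·338 + 169; 338 = 2·169 + 0. Last nonzero remainder: 169.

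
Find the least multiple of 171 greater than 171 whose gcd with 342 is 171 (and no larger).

513

gcd(k, 342) = 171 forces 171 | k; write k = 171s. Then gcd(171s, 171·2) = 171·gcd(s, 2), so need gcd(s, 2) = 1.
171s > 171 gives s ≥ 2. The least s ≥ 2 coprime to 2 is 3, so k = 171·3 = 513.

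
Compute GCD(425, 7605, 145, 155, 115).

gcd(425, 7605): 7605 = 17·425 + 380; 425 = 1·380 + 45; 380 = 8·45 + 20; 45 = 2·20 + 5; 20 = 4·5 + 0 → 5
gcd(5, 145): 145 = 29·5 + 0 → 5
gcd(5, 155): 155 = 31·5 + 0 → 5
gcd(5, 115): 115 = 23·5 + 0 → 5

5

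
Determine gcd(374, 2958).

374 = 2 · 11 · 17
2958 = 2 · 3 · 17 · 29
Common: 2 · 17 = 34

34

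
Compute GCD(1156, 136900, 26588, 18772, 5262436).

gcd(1156, 136900): 136900 = 118·1156 + 492; 1156 = 2·492 + 172; 492 = 2·172 + 148; 172 = 1·148 + 24; 148 = 6·24 + 4; 24 = 6·4 + 0 → 4
gcd(4, 26588): 26588 = 6647·4 + 0 → 4
gcd(4, 18772): 18772 = 4693·4 + 0 → 4
gcd(4, 5262436): 5262436 = 1315609·4 + 0 → 4

4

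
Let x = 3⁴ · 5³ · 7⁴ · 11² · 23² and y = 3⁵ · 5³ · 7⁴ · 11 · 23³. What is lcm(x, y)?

max exponent per prime: 3⁵ · 5³ · 7⁴ · 11² · 23³ = 107368608587625

107368608587625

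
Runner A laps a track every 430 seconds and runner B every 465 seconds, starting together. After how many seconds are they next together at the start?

430 = 2 · 5 · 43; 465 = 3 · 5 · 31
max exponents: 2 · 3 · 5 · 31 · 43 = 39990

39990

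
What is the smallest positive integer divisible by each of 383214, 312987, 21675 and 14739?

383214 = 2 · 3 · 13 · 17³; 312987 = 3 · 17² · 19²; 21675 = 3 · 5² · 17²; 14739 = 3 · 17³
lcm takes max exponent of each prime: 2 · 3 · 5² · 13 · 17³ · 19² = 3458506350

3458506350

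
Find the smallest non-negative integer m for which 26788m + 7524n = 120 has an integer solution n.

282

gcd(26788, 7524) = 4 (Euclid: 26788 = 3·7524 + 4216; 7524 = 1·4216 + 3308; 4216 = 1·3308 + 908; 3308 = 3·908 + 584; 908 = 1·584 + 324; 584 = 1·324 + 260; 324 = 1·260 + 64; 260 = 4·64 + 4; 64 = 16·4 + 0), and 4 | 120.
Extended Euclid: 26788·(-116) + 7524·(413) = 4. Scale by 30: m₀ = -3480.
General solution m = m₀ + 1881t; reducing mod 1881 gives m = 282 (and n = -1004).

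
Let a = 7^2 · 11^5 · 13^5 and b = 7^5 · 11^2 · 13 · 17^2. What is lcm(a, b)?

max exponent per prime: 7^5 · 11^5 · 13^5 · 17^2 = 290447892891445289

290447892891445289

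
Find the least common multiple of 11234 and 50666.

11234 = 2 · 41 · 137; 50666 = 2 · 7² · 11 · 47
max exponents: 2 · 7² · 11 · 41 · 47 · 137 = 284590922

284590922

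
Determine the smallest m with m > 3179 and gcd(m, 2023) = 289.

3468

Multiples of 289 above 3179: 289·12, 289·13, … . Need the cofactor coprime to 2023/289 = 7.
Checking s = 12, 13, … the first with gcd(s, 7) = 1 is s = 12, giving 3468.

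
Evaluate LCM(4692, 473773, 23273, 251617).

2649560836383012

lcm(4692, 473773) = 4692·473773/gcd = 2222942916/17 = 130761348
lcm(130761348, 23273) = 130761348·23273/gcd = 3043208852004/17 = 179012285412
lcm(179012285412, 251617) = 179012285412·251617/gcd = 45042534218511204/17 = 2649560836383012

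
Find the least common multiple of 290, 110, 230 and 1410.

10345170

290 = 2 · 5 · 29; 110 = 2 · 5 · 11; 230 = 2 · 5 · 23; 1410 = 2 · 3 · 5 · 47
lcm takes max exponent of each prime: 2 · 3 · 5 · 11 · 23 · 29 · 47 = 10345170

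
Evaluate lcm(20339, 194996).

3966023644

gcd first: 194996 = 9·20339 + 11945; 20339 = 1·11945 + 8394; 11945 = 1·8394 + 3551; 8394 = 2·3551 + 1292; 3551 = 2·1292 + 967; 1292 = 1·967 + 325; 967 = 2·325 + 317; 325 = 1·317 + 8; 317 = 39·8 + 5; 8 = 1·5 + 3; 5 = 1·3 + 2; 3 = 1·2 + 1; 2 = 2·1 + 0 → gcd = 1
lcm = 20339·194996/gcd = 3966023644/1 = 3966023644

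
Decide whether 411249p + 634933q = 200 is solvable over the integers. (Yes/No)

Yes

gcd(411249, 634933): 634933 = 1·411249 + 223684; 411249 = 1·223684 + 187565; 223684 = 1·187565 + 36119; 187565 = 5·36119 + 6970; 36119 = 5·6970 + 1269; 6970 = 5·1269 + 625; 1269 = 2·625 + 19; 625 = 32·19 + 17; 19 = 1·17 + 2; 17 = 8·2 + 1; 2 = 2·1 + 0 → 1
1 divides 200, so a solution exists.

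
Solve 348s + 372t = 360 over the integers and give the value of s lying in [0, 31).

gcd(348, 372) = 12 (Euclid: 372 = 1·348 + 24; 348 = 14·24 + 12; 24 = 2·12 + 0), and 12 | 360.
Extended Euclid: 348·(15) + 372·(-14) = 12. Scale by 30: s₀ = 450.
General solution s = s₀ + 31k; reducing mod 31 gives s = 16 (and t = -14).

16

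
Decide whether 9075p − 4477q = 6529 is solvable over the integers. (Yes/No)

gcd(9075, 4477): 9075 = 2·4477 + 121; 4477 = 37·121 + 0 → 121
121 does not divide 6529, so a solution does not exist.

No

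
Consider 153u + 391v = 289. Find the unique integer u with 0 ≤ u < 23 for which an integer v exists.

7

Euclid: 391 = 2·153 + 85; 153 = 1·85 + 68; 85 = 1·68 + 17; 68 = 4·17 + 0 → gcd = 17; 289 = 17·17.
Back-substitution yields 153·(-5) + 391·(2) = 17, so one solution is u = -5·17 = -85, v = 2·17 = 34.
Solutions in u differ by 391/17 = 23; the one in [0, 23) is -85 mod 23 = 7.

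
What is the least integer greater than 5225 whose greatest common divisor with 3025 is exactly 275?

3025 = 275·11. Any t with gcd(t, 3025) = 275 is a multiple of 275, say 275s, with s coprime to 11.
Need s > 5225/275, so s ≥ 20. First s ≥ 20 with gcd(s, 11) = 1 is s = 20. Thus t = 275·20 = 5500.

5500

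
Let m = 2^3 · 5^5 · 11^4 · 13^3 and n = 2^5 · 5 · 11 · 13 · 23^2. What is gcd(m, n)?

min exponent per shared prime: 2^3 · 5 · 11 · 13 = 5720

5720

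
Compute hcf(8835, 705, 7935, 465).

15

gcd(8835, 705): 8835 = 12·705 + 375; 705 = 1·375 + 330; 375 = 1·330 + 45; 330 = 7·45 + 15; 45 = 3·15 + 0 → 15
gcd(15, 7935): 7935 = 529·15 + 0 → 15
gcd(15, 465): 465 = 31·15 + 0 → 15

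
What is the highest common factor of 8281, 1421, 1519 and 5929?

49

8281 = 7² · 13²; 1421 = 7² · 29; 1519 = 7² · 31; 5929 = 7² · 11²
gcd takes min exponent of each prime: 7² = 49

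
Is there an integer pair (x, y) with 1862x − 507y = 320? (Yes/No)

gcd(1862, 507): 1862 = 3·507 + 341; 507 = 1·341 + 166; 341 = 2·166 + 9; 166 = 18·9 + 4; 9 = 2·4 + 1; 4 = 4·1 + 0 → 1
1 divides 320, so a solution exists.

Yes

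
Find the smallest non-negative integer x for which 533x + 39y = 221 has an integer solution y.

gcd(533, 39) = 13 (Euclid: 533 = 13·39 + 26; 39 = 1·26 + 13; 26 = 2·13 + 0), and 13 | 221.
Extended Euclid: 533·(-1) + 39·(14) = 13. Scale by 17: x₀ = -17.
General solution x = x₀ + 3t; reducing mod 3 gives x = 1 (and y = -8).

1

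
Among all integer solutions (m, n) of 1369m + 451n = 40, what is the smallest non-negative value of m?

228

Euclid: 1369 = 3·451 + 16; 451 = 28·16 + 3; 16 = 5·3 + 1; 3 = 3·1 + 0 → gcd = 1; 40 = 1·40.
Back-substitution yields 1369·(141) + 451·(-428) = 1, so one solution is m = 141·40 = 5640, n = -428·40 = -17120.
Solutions in m differ by 451/1 = 451; the one in [0, 451) is 5640 mod 451 = 228.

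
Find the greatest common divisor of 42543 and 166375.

1

42543 = 3² · 29 · 163
166375 = 5³ · 11³
Common: 1 = 1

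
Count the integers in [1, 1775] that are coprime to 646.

792

646 = 2·17·19. Inclusion–exclusion on these primes:
1775 − ⌊1775/2⌋ − ⌊1775/17⌋ − ⌊1775/19⌋ + ⌊1775/34⌋ + ⌊1775/38⌋ + ⌊1775/323⌋ − ⌊1775/646⌋ = 792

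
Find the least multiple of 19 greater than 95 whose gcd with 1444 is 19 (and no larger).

133

Multiples of 19 above 95: 19·6, 19·7, … . Need the cofactor coprime to 1444/19 = 76.
Checking s = 6, 7, … the first with gcd(s, 76) = 1 is s = 7, giving 133.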